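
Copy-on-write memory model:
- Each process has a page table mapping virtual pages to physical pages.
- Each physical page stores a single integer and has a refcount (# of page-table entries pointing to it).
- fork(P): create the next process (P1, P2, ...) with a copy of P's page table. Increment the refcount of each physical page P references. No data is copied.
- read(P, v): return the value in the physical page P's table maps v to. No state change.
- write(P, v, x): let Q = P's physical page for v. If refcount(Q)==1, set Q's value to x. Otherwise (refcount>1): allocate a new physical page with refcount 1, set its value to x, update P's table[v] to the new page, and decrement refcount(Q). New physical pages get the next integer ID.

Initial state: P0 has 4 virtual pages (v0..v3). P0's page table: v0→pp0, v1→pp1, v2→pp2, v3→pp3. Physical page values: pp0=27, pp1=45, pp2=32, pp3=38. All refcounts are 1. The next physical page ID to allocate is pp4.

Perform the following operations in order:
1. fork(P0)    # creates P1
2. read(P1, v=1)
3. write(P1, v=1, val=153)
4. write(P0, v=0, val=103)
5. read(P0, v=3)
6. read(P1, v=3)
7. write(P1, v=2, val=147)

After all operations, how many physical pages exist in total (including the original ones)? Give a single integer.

Answer: 7

Derivation:
Op 1: fork(P0) -> P1. 4 ppages; refcounts: pp0:2 pp1:2 pp2:2 pp3:2
Op 2: read(P1, v1) -> 45. No state change.
Op 3: write(P1, v1, 153). refcount(pp1)=2>1 -> COPY to pp4. 5 ppages; refcounts: pp0:2 pp1:1 pp2:2 pp3:2 pp4:1
Op 4: write(P0, v0, 103). refcount(pp0)=2>1 -> COPY to pp5. 6 ppages; refcounts: pp0:1 pp1:1 pp2:2 pp3:2 pp4:1 pp5:1
Op 5: read(P0, v3) -> 38. No state change.
Op 6: read(P1, v3) -> 38. No state change.
Op 7: write(P1, v2, 147). refcount(pp2)=2>1 -> COPY to pp6. 7 ppages; refcounts: pp0:1 pp1:1 pp2:1 pp3:2 pp4:1 pp5:1 pp6:1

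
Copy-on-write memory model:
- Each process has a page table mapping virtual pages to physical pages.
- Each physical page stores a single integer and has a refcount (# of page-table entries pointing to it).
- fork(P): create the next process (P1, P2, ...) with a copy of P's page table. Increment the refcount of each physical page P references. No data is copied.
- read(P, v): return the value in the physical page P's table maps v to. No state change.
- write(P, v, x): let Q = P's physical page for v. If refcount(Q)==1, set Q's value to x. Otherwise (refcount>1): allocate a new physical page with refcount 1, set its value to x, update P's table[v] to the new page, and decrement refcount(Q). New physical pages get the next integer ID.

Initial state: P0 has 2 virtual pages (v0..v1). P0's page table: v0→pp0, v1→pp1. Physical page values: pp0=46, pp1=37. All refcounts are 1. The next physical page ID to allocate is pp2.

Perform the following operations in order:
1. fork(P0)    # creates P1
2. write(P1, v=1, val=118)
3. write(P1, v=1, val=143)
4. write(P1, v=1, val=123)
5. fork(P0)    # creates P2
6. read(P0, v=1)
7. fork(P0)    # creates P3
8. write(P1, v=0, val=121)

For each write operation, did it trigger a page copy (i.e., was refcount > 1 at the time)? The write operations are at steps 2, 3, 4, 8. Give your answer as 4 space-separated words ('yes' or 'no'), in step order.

Op 1: fork(P0) -> P1. 2 ppages; refcounts: pp0:2 pp1:2
Op 2: write(P1, v1, 118). refcount(pp1)=2>1 -> COPY to pp2. 3 ppages; refcounts: pp0:2 pp1:1 pp2:1
Op 3: write(P1, v1, 143). refcount(pp2)=1 -> write in place. 3 ppages; refcounts: pp0:2 pp1:1 pp2:1
Op 4: write(P1, v1, 123). refcount(pp2)=1 -> write in place. 3 ppages; refcounts: pp0:2 pp1:1 pp2:1
Op 5: fork(P0) -> P2. 3 ppages; refcounts: pp0:3 pp1:2 pp2:1
Op 6: read(P0, v1) -> 37. No state change.
Op 7: fork(P0) -> P3. 3 ppages; refcounts: pp0:4 pp1:3 pp2:1
Op 8: write(P1, v0, 121). refcount(pp0)=4>1 -> COPY to pp3. 4 ppages; refcounts: pp0:3 pp1:3 pp2:1 pp3:1

yes no no yes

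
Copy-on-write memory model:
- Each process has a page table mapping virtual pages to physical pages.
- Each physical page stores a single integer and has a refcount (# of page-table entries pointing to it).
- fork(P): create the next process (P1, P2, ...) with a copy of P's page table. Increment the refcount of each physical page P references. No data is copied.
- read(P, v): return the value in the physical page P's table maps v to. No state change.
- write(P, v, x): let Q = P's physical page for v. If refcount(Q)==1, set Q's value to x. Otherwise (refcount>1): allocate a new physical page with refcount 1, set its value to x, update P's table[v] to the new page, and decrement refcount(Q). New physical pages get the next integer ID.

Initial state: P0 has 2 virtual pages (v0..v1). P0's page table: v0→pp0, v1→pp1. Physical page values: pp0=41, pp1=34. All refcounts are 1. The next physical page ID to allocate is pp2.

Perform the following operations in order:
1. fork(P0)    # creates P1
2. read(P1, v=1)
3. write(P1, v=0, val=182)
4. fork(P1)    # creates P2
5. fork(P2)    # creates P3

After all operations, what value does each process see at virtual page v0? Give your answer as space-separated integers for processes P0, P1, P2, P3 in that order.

Op 1: fork(P0) -> P1. 2 ppages; refcounts: pp0:2 pp1:2
Op 2: read(P1, v1) -> 34. No state change.
Op 3: write(P1, v0, 182). refcount(pp0)=2>1 -> COPY to pp2. 3 ppages; refcounts: pp0:1 pp1:2 pp2:1
Op 4: fork(P1) -> P2. 3 ppages; refcounts: pp0:1 pp1:3 pp2:2
Op 5: fork(P2) -> P3. 3 ppages; refcounts: pp0:1 pp1:4 pp2:3
P0: v0 -> pp0 = 41
P1: v0 -> pp2 = 182
P2: v0 -> pp2 = 182
P3: v0 -> pp2 = 182

Answer: 41 182 182 182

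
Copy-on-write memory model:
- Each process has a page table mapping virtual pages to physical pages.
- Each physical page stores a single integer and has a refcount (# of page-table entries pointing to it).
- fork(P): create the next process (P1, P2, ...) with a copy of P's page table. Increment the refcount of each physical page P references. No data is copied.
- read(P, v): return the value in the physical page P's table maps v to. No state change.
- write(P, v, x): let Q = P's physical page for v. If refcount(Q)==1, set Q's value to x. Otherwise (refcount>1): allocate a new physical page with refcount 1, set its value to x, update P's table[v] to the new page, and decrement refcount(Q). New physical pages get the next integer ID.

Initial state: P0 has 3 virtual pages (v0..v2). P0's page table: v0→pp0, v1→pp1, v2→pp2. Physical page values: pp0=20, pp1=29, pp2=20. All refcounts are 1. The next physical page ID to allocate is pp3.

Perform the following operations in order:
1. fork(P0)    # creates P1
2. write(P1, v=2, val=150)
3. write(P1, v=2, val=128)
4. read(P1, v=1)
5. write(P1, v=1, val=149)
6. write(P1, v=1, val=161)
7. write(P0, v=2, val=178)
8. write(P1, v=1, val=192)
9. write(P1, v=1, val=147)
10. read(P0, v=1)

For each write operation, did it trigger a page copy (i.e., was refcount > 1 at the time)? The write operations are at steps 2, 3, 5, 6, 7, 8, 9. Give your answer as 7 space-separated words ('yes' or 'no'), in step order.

Op 1: fork(P0) -> P1. 3 ppages; refcounts: pp0:2 pp1:2 pp2:2
Op 2: write(P1, v2, 150). refcount(pp2)=2>1 -> COPY to pp3. 4 ppages; refcounts: pp0:2 pp1:2 pp2:1 pp3:1
Op 3: write(P1, v2, 128). refcount(pp3)=1 -> write in place. 4 ppages; refcounts: pp0:2 pp1:2 pp2:1 pp3:1
Op 4: read(P1, v1) -> 29. No state change.
Op 5: write(P1, v1, 149). refcount(pp1)=2>1 -> COPY to pp4. 5 ppages; refcounts: pp0:2 pp1:1 pp2:1 pp3:1 pp4:1
Op 6: write(P1, v1, 161). refcount(pp4)=1 -> write in place. 5 ppages; refcounts: pp0:2 pp1:1 pp2:1 pp3:1 pp4:1
Op 7: write(P0, v2, 178). refcount(pp2)=1 -> write in place. 5 ppages; refcounts: pp0:2 pp1:1 pp2:1 pp3:1 pp4:1
Op 8: write(P1, v1, 192). refcount(pp4)=1 -> write in place. 5 ppages; refcounts: pp0:2 pp1:1 pp2:1 pp3:1 pp4:1
Op 9: write(P1, v1, 147). refcount(pp4)=1 -> write in place. 5 ppages; refcounts: pp0:2 pp1:1 pp2:1 pp3:1 pp4:1
Op 10: read(P0, v1) -> 29. No state change.

yes no yes no no no no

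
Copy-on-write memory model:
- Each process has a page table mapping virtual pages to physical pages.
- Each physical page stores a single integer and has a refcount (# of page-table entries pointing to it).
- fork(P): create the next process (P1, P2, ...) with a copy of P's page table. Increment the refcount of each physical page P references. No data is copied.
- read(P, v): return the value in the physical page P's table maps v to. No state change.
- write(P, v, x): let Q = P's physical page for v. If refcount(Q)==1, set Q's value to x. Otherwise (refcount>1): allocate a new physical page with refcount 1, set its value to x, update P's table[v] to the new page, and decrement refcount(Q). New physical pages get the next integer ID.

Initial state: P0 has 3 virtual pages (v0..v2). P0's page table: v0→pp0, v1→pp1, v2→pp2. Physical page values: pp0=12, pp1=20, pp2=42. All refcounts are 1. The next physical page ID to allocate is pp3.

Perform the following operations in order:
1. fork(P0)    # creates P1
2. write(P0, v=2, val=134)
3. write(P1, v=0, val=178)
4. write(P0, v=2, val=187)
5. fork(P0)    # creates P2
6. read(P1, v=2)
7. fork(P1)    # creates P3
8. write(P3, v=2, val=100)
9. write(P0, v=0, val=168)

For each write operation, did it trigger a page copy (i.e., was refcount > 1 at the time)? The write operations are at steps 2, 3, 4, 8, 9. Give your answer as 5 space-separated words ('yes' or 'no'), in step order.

Op 1: fork(P0) -> P1. 3 ppages; refcounts: pp0:2 pp1:2 pp2:2
Op 2: write(P0, v2, 134). refcount(pp2)=2>1 -> COPY to pp3. 4 ppages; refcounts: pp0:2 pp1:2 pp2:1 pp3:1
Op 3: write(P1, v0, 178). refcount(pp0)=2>1 -> COPY to pp4. 5 ppages; refcounts: pp0:1 pp1:2 pp2:1 pp3:1 pp4:1
Op 4: write(P0, v2, 187). refcount(pp3)=1 -> write in place. 5 ppages; refcounts: pp0:1 pp1:2 pp2:1 pp3:1 pp4:1
Op 5: fork(P0) -> P2. 5 ppages; refcounts: pp0:2 pp1:3 pp2:1 pp3:2 pp4:1
Op 6: read(P1, v2) -> 42. No state change.
Op 7: fork(P1) -> P3. 5 ppages; refcounts: pp0:2 pp1:4 pp2:2 pp3:2 pp4:2
Op 8: write(P3, v2, 100). refcount(pp2)=2>1 -> COPY to pp5. 6 ppages; refcounts: pp0:2 pp1:4 pp2:1 pp3:2 pp4:2 pp5:1
Op 9: write(P0, v0, 168). refcount(pp0)=2>1 -> COPY to pp6. 7 ppages; refcounts: pp0:1 pp1:4 pp2:1 pp3:2 pp4:2 pp5:1 pp6:1

yes yes no yes yes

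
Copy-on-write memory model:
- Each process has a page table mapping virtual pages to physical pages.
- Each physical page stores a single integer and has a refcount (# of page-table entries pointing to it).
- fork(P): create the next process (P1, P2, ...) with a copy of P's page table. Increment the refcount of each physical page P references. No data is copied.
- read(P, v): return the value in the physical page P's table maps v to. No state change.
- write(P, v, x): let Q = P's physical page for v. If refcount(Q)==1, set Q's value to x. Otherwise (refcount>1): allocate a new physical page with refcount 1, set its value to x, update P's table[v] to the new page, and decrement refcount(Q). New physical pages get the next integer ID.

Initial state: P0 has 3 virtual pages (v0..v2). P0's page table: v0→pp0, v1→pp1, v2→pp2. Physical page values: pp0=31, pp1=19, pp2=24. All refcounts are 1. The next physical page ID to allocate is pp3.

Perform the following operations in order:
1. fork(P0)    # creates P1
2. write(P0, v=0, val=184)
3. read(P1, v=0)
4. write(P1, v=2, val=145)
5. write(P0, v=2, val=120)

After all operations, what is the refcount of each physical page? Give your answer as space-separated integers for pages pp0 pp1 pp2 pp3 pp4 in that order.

Op 1: fork(P0) -> P1. 3 ppages; refcounts: pp0:2 pp1:2 pp2:2
Op 2: write(P0, v0, 184). refcount(pp0)=2>1 -> COPY to pp3. 4 ppages; refcounts: pp0:1 pp1:2 pp2:2 pp3:1
Op 3: read(P1, v0) -> 31. No state change.
Op 4: write(P1, v2, 145). refcount(pp2)=2>1 -> COPY to pp4. 5 ppages; refcounts: pp0:1 pp1:2 pp2:1 pp3:1 pp4:1
Op 5: write(P0, v2, 120). refcount(pp2)=1 -> write in place. 5 ppages; refcounts: pp0:1 pp1:2 pp2:1 pp3:1 pp4:1

Answer: 1 2 1 1 1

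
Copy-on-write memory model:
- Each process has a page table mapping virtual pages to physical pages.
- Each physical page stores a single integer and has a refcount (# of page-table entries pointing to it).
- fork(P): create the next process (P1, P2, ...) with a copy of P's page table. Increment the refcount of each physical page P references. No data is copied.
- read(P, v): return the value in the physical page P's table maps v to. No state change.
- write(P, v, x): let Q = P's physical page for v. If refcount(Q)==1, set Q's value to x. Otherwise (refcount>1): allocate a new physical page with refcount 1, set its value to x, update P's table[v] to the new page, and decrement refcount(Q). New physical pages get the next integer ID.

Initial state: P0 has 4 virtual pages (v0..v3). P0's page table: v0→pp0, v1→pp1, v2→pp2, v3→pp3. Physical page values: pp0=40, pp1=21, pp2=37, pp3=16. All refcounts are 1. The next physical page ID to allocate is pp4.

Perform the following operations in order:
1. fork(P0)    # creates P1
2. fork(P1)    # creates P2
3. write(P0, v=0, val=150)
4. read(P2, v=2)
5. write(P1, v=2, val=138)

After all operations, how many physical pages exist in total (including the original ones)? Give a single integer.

Answer: 6

Derivation:
Op 1: fork(P0) -> P1. 4 ppages; refcounts: pp0:2 pp1:2 pp2:2 pp3:2
Op 2: fork(P1) -> P2. 4 ppages; refcounts: pp0:3 pp1:3 pp2:3 pp3:3
Op 3: write(P0, v0, 150). refcount(pp0)=3>1 -> COPY to pp4. 5 ppages; refcounts: pp0:2 pp1:3 pp2:3 pp3:3 pp4:1
Op 4: read(P2, v2) -> 37. No state change.
Op 5: write(P1, v2, 138). refcount(pp2)=3>1 -> COPY to pp5. 6 ppages; refcounts: pp0:2 pp1:3 pp2:2 pp3:3 pp4:1 pp5:1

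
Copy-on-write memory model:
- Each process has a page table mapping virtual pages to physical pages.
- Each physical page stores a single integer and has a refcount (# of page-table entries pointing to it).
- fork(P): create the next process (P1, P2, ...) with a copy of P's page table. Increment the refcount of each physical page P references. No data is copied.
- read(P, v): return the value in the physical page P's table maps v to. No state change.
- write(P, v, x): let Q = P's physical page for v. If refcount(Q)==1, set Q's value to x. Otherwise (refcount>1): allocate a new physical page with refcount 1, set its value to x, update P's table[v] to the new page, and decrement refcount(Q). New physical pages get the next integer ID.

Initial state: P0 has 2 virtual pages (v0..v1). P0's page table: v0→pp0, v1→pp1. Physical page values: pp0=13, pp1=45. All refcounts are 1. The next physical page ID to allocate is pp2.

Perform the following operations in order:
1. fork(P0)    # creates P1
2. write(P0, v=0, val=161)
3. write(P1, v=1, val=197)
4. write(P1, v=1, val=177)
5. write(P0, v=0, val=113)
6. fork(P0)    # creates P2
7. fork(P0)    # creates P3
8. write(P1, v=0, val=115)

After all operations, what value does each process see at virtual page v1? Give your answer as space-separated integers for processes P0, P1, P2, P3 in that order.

Answer: 45 177 45 45

Derivation:
Op 1: fork(P0) -> P1. 2 ppages; refcounts: pp0:2 pp1:2
Op 2: write(P0, v0, 161). refcount(pp0)=2>1 -> COPY to pp2. 3 ppages; refcounts: pp0:1 pp1:2 pp2:1
Op 3: write(P1, v1, 197). refcount(pp1)=2>1 -> COPY to pp3. 4 ppages; refcounts: pp0:1 pp1:1 pp2:1 pp3:1
Op 4: write(P1, v1, 177). refcount(pp3)=1 -> write in place. 4 ppages; refcounts: pp0:1 pp1:1 pp2:1 pp3:1
Op 5: write(P0, v0, 113). refcount(pp2)=1 -> write in place. 4 ppages; refcounts: pp0:1 pp1:1 pp2:1 pp3:1
Op 6: fork(P0) -> P2. 4 ppages; refcounts: pp0:1 pp1:2 pp2:2 pp3:1
Op 7: fork(P0) -> P3. 4 ppages; refcounts: pp0:1 pp1:3 pp2:3 pp3:1
Op 8: write(P1, v0, 115). refcount(pp0)=1 -> write in place. 4 ppages; refcounts: pp0:1 pp1:3 pp2:3 pp3:1
P0: v1 -> pp1 = 45
P1: v1 -> pp3 = 177
P2: v1 -> pp1 = 45
P3: v1 -> pp1 = 45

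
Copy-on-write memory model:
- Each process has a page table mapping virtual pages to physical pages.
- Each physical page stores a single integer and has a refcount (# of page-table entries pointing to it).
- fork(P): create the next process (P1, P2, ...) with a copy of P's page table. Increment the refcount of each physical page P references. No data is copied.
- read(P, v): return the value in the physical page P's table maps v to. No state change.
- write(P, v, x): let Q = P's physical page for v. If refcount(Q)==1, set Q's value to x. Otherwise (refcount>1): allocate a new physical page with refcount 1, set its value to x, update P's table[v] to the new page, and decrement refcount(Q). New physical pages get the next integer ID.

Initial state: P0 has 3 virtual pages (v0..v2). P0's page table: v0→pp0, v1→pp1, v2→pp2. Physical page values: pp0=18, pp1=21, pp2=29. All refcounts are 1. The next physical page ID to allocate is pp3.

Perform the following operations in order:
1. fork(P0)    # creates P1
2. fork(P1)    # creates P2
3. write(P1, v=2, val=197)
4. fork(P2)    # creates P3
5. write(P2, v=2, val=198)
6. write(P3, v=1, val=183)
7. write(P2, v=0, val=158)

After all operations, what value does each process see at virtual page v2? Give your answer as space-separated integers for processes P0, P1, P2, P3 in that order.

Answer: 29 197 198 29

Derivation:
Op 1: fork(P0) -> P1. 3 ppages; refcounts: pp0:2 pp1:2 pp2:2
Op 2: fork(P1) -> P2. 3 ppages; refcounts: pp0:3 pp1:3 pp2:3
Op 3: write(P1, v2, 197). refcount(pp2)=3>1 -> COPY to pp3. 4 ppages; refcounts: pp0:3 pp1:3 pp2:2 pp3:1
Op 4: fork(P2) -> P3. 4 ppages; refcounts: pp0:4 pp1:4 pp2:3 pp3:1
Op 5: write(P2, v2, 198). refcount(pp2)=3>1 -> COPY to pp4. 5 ppages; refcounts: pp0:4 pp1:4 pp2:2 pp3:1 pp4:1
Op 6: write(P3, v1, 183). refcount(pp1)=4>1 -> COPY to pp5. 6 ppages; refcounts: pp0:4 pp1:3 pp2:2 pp3:1 pp4:1 pp5:1
Op 7: write(P2, v0, 158). refcount(pp0)=4>1 -> COPY to pp6. 7 ppages; refcounts: pp0:3 pp1:3 pp2:2 pp3:1 pp4:1 pp5:1 pp6:1
P0: v2 -> pp2 = 29
P1: v2 -> pp3 = 197
P2: v2 -> pp4 = 198
P3: v2 -> pp2 = 29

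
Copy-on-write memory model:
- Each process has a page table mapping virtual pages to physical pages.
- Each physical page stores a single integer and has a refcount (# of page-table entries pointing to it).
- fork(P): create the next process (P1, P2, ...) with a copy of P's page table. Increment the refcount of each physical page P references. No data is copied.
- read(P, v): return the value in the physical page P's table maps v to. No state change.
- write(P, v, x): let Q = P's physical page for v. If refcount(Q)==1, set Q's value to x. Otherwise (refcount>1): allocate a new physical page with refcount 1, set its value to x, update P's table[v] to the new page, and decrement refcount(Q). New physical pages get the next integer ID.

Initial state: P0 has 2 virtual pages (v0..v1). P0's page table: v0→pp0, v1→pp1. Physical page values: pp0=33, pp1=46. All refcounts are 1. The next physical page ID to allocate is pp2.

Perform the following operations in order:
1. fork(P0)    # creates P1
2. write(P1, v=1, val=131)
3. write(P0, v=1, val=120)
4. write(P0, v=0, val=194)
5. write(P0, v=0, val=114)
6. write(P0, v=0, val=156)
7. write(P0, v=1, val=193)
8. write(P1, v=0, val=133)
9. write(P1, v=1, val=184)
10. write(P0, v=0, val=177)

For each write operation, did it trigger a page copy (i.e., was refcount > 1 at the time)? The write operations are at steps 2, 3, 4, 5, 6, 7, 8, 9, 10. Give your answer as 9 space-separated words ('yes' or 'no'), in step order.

Op 1: fork(P0) -> P1. 2 ppages; refcounts: pp0:2 pp1:2
Op 2: write(P1, v1, 131). refcount(pp1)=2>1 -> COPY to pp2. 3 ppages; refcounts: pp0:2 pp1:1 pp2:1
Op 3: write(P0, v1, 120). refcount(pp1)=1 -> write in place. 3 ppages; refcounts: pp0:2 pp1:1 pp2:1
Op 4: write(P0, v0, 194). refcount(pp0)=2>1 -> COPY to pp3. 4 ppages; refcounts: pp0:1 pp1:1 pp2:1 pp3:1
Op 5: write(P0, v0, 114). refcount(pp3)=1 -> write in place. 4 ppages; refcounts: pp0:1 pp1:1 pp2:1 pp3:1
Op 6: write(P0, v0, 156). refcount(pp3)=1 -> write in place. 4 ppages; refcounts: pp0:1 pp1:1 pp2:1 pp3:1
Op 7: write(P0, v1, 193). refcount(pp1)=1 -> write in place. 4 ppages; refcounts: pp0:1 pp1:1 pp2:1 pp3:1
Op 8: write(P1, v0, 133). refcount(pp0)=1 -> write in place. 4 ppages; refcounts: pp0:1 pp1:1 pp2:1 pp3:1
Op 9: write(P1, v1, 184). refcount(pp2)=1 -> write in place. 4 ppages; refcounts: pp0:1 pp1:1 pp2:1 pp3:1
Op 10: write(P0, v0, 177). refcount(pp3)=1 -> write in place. 4 ppages; refcounts: pp0:1 pp1:1 pp2:1 pp3:1

yes no yes no no no no no no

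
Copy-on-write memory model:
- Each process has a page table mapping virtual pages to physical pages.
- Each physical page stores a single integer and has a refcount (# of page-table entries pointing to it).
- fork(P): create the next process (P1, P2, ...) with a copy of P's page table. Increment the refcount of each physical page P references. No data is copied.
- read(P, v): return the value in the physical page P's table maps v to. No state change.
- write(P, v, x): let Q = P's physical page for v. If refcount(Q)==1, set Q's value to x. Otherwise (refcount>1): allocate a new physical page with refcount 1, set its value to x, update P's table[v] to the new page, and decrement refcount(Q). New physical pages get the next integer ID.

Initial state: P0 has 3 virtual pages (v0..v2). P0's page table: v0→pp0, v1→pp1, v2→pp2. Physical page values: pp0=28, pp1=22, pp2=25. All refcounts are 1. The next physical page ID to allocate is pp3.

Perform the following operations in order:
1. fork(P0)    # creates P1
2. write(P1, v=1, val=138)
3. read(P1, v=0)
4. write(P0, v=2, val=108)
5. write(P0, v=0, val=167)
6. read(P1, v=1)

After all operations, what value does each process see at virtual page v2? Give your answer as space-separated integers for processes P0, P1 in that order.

Answer: 108 25

Derivation:
Op 1: fork(P0) -> P1. 3 ppages; refcounts: pp0:2 pp1:2 pp2:2
Op 2: write(P1, v1, 138). refcount(pp1)=2>1 -> COPY to pp3. 4 ppages; refcounts: pp0:2 pp1:1 pp2:2 pp3:1
Op 3: read(P1, v0) -> 28. No state change.
Op 4: write(P0, v2, 108). refcount(pp2)=2>1 -> COPY to pp4. 5 ppages; refcounts: pp0:2 pp1:1 pp2:1 pp3:1 pp4:1
Op 5: write(P0, v0, 167). refcount(pp0)=2>1 -> COPY to pp5. 6 ppages; refcounts: pp0:1 pp1:1 pp2:1 pp3:1 pp4:1 pp5:1
Op 6: read(P1, v1) -> 138. No state change.
P0: v2 -> pp4 = 108
P1: v2 -> pp2 = 25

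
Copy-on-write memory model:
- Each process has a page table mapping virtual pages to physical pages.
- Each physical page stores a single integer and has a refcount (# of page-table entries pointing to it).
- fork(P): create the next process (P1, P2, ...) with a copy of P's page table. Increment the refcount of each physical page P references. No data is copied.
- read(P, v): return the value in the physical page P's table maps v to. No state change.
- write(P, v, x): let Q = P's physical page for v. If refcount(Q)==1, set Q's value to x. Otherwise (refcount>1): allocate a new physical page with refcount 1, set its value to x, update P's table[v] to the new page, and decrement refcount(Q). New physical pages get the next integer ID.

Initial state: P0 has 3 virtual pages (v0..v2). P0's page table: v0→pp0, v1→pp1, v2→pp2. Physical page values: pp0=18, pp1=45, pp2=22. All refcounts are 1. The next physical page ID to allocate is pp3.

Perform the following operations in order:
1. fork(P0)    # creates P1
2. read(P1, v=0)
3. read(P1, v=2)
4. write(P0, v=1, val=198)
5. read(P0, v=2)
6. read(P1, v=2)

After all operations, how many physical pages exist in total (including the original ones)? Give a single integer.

Answer: 4

Derivation:
Op 1: fork(P0) -> P1. 3 ppages; refcounts: pp0:2 pp1:2 pp2:2
Op 2: read(P1, v0) -> 18. No state change.
Op 3: read(P1, v2) -> 22. No state change.
Op 4: write(P0, v1, 198). refcount(pp1)=2>1 -> COPY to pp3. 4 ppages; refcounts: pp0:2 pp1:1 pp2:2 pp3:1
Op 5: read(P0, v2) -> 22. No state change.
Op 6: read(P1, v2) -> 22. No state change.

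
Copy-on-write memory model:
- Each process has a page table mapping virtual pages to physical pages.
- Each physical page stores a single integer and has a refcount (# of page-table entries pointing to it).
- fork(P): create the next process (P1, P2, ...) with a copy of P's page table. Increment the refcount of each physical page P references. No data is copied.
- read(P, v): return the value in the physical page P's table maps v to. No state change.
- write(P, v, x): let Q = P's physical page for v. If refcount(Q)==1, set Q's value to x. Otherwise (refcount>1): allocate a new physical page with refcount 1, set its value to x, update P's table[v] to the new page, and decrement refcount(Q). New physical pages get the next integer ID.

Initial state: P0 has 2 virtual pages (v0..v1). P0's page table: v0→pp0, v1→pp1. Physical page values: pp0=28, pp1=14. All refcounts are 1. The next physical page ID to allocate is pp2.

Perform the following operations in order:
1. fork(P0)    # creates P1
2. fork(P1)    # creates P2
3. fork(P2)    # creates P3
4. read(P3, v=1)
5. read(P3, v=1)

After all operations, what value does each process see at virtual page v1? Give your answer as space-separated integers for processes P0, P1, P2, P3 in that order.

Op 1: fork(P0) -> P1. 2 ppages; refcounts: pp0:2 pp1:2
Op 2: fork(P1) -> P2. 2 ppages; refcounts: pp0:3 pp1:3
Op 3: fork(P2) -> P3. 2 ppages; refcounts: pp0:4 pp1:4
Op 4: read(P3, v1) -> 14. No state change.
Op 5: read(P3, v1) -> 14. No state change.
P0: v1 -> pp1 = 14
P1: v1 -> pp1 = 14
P2: v1 -> pp1 = 14
P3: v1 -> pp1 = 14

Answer: 14 14 14 14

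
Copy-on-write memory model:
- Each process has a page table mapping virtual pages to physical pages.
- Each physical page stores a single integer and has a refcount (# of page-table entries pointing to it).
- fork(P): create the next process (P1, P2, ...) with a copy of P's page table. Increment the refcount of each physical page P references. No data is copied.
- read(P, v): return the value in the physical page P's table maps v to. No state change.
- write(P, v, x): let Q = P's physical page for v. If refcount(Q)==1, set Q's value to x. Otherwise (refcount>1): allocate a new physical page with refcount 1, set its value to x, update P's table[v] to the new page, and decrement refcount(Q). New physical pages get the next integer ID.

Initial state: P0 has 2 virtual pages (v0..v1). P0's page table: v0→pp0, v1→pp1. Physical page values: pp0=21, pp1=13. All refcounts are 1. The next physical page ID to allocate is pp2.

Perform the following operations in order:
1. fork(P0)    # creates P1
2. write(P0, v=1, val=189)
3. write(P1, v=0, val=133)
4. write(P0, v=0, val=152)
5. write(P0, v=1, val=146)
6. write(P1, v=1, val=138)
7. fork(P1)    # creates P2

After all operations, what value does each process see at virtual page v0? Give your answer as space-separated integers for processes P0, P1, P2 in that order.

Answer: 152 133 133

Derivation:
Op 1: fork(P0) -> P1. 2 ppages; refcounts: pp0:2 pp1:2
Op 2: write(P0, v1, 189). refcount(pp1)=2>1 -> COPY to pp2. 3 ppages; refcounts: pp0:2 pp1:1 pp2:1
Op 3: write(P1, v0, 133). refcount(pp0)=2>1 -> COPY to pp3. 4 ppages; refcounts: pp0:1 pp1:1 pp2:1 pp3:1
Op 4: write(P0, v0, 152). refcount(pp0)=1 -> write in place. 4 ppages; refcounts: pp0:1 pp1:1 pp2:1 pp3:1
Op 5: write(P0, v1, 146). refcount(pp2)=1 -> write in place. 4 ppages; refcounts: pp0:1 pp1:1 pp2:1 pp3:1
Op 6: write(P1, v1, 138). refcount(pp1)=1 -> write in place. 4 ppages; refcounts: pp0:1 pp1:1 pp2:1 pp3:1
Op 7: fork(P1) -> P2. 4 ppages; refcounts: pp0:1 pp1:2 pp2:1 pp3:2
P0: v0 -> pp0 = 152
P1: v0 -> pp3 = 133
P2: v0 -> pp3 = 133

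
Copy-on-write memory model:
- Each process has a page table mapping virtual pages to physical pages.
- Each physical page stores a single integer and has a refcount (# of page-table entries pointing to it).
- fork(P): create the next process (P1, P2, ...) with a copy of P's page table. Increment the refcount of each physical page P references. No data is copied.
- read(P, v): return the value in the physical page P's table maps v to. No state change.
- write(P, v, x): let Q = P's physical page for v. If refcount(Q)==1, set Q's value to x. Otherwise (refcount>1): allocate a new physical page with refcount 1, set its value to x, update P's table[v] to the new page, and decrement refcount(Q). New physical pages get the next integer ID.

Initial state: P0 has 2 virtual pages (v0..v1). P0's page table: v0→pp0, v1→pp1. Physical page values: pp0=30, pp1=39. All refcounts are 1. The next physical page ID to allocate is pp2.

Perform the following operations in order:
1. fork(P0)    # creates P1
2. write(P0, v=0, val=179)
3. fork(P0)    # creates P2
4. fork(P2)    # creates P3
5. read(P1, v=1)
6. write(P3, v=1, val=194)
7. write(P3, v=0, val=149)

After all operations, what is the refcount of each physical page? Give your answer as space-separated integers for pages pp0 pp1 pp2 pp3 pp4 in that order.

Answer: 1 3 2 1 1

Derivation:
Op 1: fork(P0) -> P1. 2 ppages; refcounts: pp0:2 pp1:2
Op 2: write(P0, v0, 179). refcount(pp0)=2>1 -> COPY to pp2. 3 ppages; refcounts: pp0:1 pp1:2 pp2:1
Op 3: fork(P0) -> P2. 3 ppages; refcounts: pp0:1 pp1:3 pp2:2
Op 4: fork(P2) -> P3. 3 ppages; refcounts: pp0:1 pp1:4 pp2:3
Op 5: read(P1, v1) -> 39. No state change.
Op 6: write(P3, v1, 194). refcount(pp1)=4>1 -> COPY to pp3. 4 ppages; refcounts: pp0:1 pp1:3 pp2:3 pp3:1
Op 7: write(P3, v0, 149). refcount(pp2)=3>1 -> COPY to pp4. 5 ppages; refcounts: pp0:1 pp1:3 pp2:2 pp3:1 pp4:1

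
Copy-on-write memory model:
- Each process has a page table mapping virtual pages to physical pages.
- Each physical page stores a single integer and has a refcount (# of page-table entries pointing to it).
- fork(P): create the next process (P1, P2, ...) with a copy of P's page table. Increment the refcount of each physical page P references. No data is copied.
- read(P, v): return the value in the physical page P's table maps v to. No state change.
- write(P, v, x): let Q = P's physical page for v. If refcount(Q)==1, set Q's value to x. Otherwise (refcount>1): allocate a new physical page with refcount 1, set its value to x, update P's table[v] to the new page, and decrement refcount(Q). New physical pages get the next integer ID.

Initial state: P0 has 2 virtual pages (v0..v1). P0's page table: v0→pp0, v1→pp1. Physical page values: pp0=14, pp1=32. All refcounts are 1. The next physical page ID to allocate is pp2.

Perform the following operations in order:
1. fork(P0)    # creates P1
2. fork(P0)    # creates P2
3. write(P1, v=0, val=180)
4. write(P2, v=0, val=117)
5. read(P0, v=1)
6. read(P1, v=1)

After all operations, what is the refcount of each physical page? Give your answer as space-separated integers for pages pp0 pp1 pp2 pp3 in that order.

Answer: 1 3 1 1

Derivation:
Op 1: fork(P0) -> P1. 2 ppages; refcounts: pp0:2 pp1:2
Op 2: fork(P0) -> P2. 2 ppages; refcounts: pp0:3 pp1:3
Op 3: write(P1, v0, 180). refcount(pp0)=3>1 -> COPY to pp2. 3 ppages; refcounts: pp0:2 pp1:3 pp2:1
Op 4: write(P2, v0, 117). refcount(pp0)=2>1 -> COPY to pp3. 4 ppages; refcounts: pp0:1 pp1:3 pp2:1 pp3:1
Op 5: read(P0, v1) -> 32. No state change.
Op 6: read(P1, v1) -> 32. No state change.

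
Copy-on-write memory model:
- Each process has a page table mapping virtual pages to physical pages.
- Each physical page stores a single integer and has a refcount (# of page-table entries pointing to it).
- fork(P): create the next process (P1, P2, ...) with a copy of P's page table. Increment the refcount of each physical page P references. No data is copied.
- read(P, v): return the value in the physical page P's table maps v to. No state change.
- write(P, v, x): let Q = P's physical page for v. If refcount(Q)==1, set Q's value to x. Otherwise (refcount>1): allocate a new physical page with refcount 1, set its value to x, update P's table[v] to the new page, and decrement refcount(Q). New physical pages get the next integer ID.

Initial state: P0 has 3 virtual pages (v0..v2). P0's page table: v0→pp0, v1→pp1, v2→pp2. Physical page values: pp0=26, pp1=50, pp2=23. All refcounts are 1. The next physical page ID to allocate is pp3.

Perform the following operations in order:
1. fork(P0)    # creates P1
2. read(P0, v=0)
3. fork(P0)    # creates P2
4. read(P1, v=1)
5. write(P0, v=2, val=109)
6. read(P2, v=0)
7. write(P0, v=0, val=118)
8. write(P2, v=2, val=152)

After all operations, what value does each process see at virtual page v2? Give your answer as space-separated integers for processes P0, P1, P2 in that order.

Answer: 109 23 152

Derivation:
Op 1: fork(P0) -> P1. 3 ppages; refcounts: pp0:2 pp1:2 pp2:2
Op 2: read(P0, v0) -> 26. No state change.
Op 3: fork(P0) -> P2. 3 ppages; refcounts: pp0:3 pp1:3 pp2:3
Op 4: read(P1, v1) -> 50. No state change.
Op 5: write(P0, v2, 109). refcount(pp2)=3>1 -> COPY to pp3. 4 ppages; refcounts: pp0:3 pp1:3 pp2:2 pp3:1
Op 6: read(P2, v0) -> 26. No state change.
Op 7: write(P0, v0, 118). refcount(pp0)=3>1 -> COPY to pp4. 5 ppages; refcounts: pp0:2 pp1:3 pp2:2 pp3:1 pp4:1
Op 8: write(P2, v2, 152). refcount(pp2)=2>1 -> COPY to pp5. 6 ppages; refcounts: pp0:2 pp1:3 pp2:1 pp3:1 pp4:1 pp5:1
P0: v2 -> pp3 = 109
P1: v2 -> pp2 = 23
P2: v2 -> pp5 = 152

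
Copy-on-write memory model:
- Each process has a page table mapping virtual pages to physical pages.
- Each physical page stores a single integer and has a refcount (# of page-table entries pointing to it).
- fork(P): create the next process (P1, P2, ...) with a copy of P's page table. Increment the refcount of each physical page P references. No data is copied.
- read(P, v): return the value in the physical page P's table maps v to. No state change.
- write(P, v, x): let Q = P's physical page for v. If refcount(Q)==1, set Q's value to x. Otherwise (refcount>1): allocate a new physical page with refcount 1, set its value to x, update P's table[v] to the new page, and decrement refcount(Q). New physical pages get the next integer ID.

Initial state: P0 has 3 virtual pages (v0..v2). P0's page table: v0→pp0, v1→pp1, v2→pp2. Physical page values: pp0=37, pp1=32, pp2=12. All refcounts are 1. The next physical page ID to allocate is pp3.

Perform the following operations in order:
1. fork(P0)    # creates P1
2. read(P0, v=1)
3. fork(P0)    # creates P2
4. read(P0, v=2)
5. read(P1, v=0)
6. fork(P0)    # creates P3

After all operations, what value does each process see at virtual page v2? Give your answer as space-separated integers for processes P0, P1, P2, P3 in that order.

Answer: 12 12 12 12

Derivation:
Op 1: fork(P0) -> P1. 3 ppages; refcounts: pp0:2 pp1:2 pp2:2
Op 2: read(P0, v1) -> 32. No state change.
Op 3: fork(P0) -> P2. 3 ppages; refcounts: pp0:3 pp1:3 pp2:3
Op 4: read(P0, v2) -> 12. No state change.
Op 5: read(P1, v0) -> 37. No state change.
Op 6: fork(P0) -> P3. 3 ppages; refcounts: pp0:4 pp1:4 pp2:4
P0: v2 -> pp2 = 12
P1: v2 -> pp2 = 12
P2: v2 -> pp2 = 12
P3: v2 -> pp2 = 12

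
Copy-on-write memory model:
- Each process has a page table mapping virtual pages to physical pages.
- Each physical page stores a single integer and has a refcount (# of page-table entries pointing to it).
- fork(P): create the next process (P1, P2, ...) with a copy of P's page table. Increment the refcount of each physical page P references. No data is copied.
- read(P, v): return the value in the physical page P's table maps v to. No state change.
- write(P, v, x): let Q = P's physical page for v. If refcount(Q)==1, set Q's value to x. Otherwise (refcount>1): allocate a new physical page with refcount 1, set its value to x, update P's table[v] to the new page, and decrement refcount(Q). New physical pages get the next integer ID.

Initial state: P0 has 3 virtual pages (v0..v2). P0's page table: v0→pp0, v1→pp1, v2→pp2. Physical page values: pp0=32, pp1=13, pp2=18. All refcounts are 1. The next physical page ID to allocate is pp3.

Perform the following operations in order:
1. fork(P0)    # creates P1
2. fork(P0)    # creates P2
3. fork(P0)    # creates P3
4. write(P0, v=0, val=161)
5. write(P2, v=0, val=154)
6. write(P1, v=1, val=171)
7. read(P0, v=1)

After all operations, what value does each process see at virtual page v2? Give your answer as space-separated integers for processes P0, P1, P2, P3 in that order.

Op 1: fork(P0) -> P1. 3 ppages; refcounts: pp0:2 pp1:2 pp2:2
Op 2: fork(P0) -> P2. 3 ppages; refcounts: pp0:3 pp1:3 pp2:3
Op 3: fork(P0) -> P3. 3 ppages; refcounts: pp0:4 pp1:4 pp2:4
Op 4: write(P0, v0, 161). refcount(pp0)=4>1 -> COPY to pp3. 4 ppages; refcounts: pp0:3 pp1:4 pp2:4 pp3:1
Op 5: write(P2, v0, 154). refcount(pp0)=3>1 -> COPY to pp4. 5 ppages; refcounts: pp0:2 pp1:4 pp2:4 pp3:1 pp4:1
Op 6: write(P1, v1, 171). refcount(pp1)=4>1 -> COPY to pp5. 6 ppages; refcounts: pp0:2 pp1:3 pp2:4 pp3:1 pp4:1 pp5:1
Op 7: read(P0, v1) -> 13. No state change.
P0: v2 -> pp2 = 18
P1: v2 -> pp2 = 18
P2: v2 -> pp2 = 18
P3: v2 -> pp2 = 18

Answer: 18 18 18 18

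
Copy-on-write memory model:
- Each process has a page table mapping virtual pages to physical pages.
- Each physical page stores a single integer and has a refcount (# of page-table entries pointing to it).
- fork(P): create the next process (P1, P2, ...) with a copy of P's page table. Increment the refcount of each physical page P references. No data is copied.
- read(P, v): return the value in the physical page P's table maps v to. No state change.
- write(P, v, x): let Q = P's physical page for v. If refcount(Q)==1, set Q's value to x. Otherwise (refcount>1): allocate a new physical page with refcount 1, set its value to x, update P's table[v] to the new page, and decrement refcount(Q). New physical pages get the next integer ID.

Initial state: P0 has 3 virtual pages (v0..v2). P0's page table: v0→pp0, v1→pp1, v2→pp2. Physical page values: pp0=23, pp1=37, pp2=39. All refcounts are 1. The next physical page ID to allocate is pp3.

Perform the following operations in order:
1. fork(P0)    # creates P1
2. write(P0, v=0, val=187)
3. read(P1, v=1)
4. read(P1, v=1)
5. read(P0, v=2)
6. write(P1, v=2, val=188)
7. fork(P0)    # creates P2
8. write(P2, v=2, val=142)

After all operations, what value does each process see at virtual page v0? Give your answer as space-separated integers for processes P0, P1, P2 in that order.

Answer: 187 23 187

Derivation:
Op 1: fork(P0) -> P1. 3 ppages; refcounts: pp0:2 pp1:2 pp2:2
Op 2: write(P0, v0, 187). refcount(pp0)=2>1 -> COPY to pp3. 4 ppages; refcounts: pp0:1 pp1:2 pp2:2 pp3:1
Op 3: read(P1, v1) -> 37. No state change.
Op 4: read(P1, v1) -> 37. No state change.
Op 5: read(P0, v2) -> 39. No state change.
Op 6: write(P1, v2, 188). refcount(pp2)=2>1 -> COPY to pp4. 5 ppages; refcounts: pp0:1 pp1:2 pp2:1 pp3:1 pp4:1
Op 7: fork(P0) -> P2. 5 ppages; refcounts: pp0:1 pp1:3 pp2:2 pp3:2 pp4:1
Op 8: write(P2, v2, 142). refcount(pp2)=2>1 -> COPY to pp5. 6 ppages; refcounts: pp0:1 pp1:3 pp2:1 pp3:2 pp4:1 pp5:1
P0: v0 -> pp3 = 187
P1: v0 -> pp0 = 23
P2: v0 -> pp3 = 187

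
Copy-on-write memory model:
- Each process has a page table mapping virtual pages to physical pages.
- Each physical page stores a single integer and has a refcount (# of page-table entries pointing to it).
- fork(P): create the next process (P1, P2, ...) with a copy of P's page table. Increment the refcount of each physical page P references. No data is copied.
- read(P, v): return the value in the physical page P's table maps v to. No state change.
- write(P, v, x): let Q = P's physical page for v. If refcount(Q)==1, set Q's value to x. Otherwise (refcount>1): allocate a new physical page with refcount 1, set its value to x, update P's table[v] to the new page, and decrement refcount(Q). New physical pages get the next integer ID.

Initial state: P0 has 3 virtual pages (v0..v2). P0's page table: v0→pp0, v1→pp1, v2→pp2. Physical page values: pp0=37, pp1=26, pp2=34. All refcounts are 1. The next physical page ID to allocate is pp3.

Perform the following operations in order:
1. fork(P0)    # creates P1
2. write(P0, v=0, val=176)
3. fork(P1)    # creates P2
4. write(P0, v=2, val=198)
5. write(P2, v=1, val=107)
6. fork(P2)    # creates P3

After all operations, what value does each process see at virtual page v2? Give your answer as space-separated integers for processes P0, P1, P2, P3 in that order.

Op 1: fork(P0) -> P1. 3 ppages; refcounts: pp0:2 pp1:2 pp2:2
Op 2: write(P0, v0, 176). refcount(pp0)=2>1 -> COPY to pp3. 4 ppages; refcounts: pp0:1 pp1:2 pp2:2 pp3:1
Op 3: fork(P1) -> P2. 4 ppages; refcounts: pp0:2 pp1:3 pp2:3 pp3:1
Op 4: write(P0, v2, 198). refcount(pp2)=3>1 -> COPY to pp4. 5 ppages; refcounts: pp0:2 pp1:3 pp2:2 pp3:1 pp4:1
Op 5: write(P2, v1, 107). refcount(pp1)=3>1 -> COPY to pp5. 6 ppages; refcounts: pp0:2 pp1:2 pp2:2 pp3:1 pp4:1 pp5:1
Op 6: fork(P2) -> P3. 6 ppages; refcounts: pp0:3 pp1:2 pp2:3 pp3:1 pp4:1 pp5:2
P0: v2 -> pp4 = 198
P1: v2 -> pp2 = 34
P2: v2 -> pp2 = 34
P3: v2 -> pp2 = 34

Answer: 198 34 34 34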